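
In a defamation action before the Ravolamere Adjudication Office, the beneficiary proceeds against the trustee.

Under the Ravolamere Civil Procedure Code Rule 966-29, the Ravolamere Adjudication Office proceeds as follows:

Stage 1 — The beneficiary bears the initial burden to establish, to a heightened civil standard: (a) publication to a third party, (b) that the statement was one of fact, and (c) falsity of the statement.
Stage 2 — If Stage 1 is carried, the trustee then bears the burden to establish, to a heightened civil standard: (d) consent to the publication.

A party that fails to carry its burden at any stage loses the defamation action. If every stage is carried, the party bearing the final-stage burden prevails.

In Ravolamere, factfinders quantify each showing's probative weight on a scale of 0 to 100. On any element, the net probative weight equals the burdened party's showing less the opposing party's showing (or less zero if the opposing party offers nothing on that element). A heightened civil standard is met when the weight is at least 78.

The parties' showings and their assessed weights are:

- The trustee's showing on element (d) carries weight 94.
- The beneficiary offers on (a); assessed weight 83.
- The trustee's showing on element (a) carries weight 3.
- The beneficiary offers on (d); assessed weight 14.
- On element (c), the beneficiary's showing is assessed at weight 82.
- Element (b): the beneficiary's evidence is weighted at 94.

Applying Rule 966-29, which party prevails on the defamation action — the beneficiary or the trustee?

trustee

Stage 1 (beneficiary, a heightened civil standard, weight is at least 78): (a) net 83−3=80 ≥ 78 — meets; (b) 94 ≥ 78 — meets; (c) 82 ≥ 78 — meets.
  Stage 1 is satisfied; the onus moves to the trustee.
Stage 2 (trustee, a heightened civil standard, weight is at least 78): (d) net 94−14=80 ≥ 78 — meets.
  Stage 2 carried; the final stage is satisfied.
Every stage carried; the trustee prevails.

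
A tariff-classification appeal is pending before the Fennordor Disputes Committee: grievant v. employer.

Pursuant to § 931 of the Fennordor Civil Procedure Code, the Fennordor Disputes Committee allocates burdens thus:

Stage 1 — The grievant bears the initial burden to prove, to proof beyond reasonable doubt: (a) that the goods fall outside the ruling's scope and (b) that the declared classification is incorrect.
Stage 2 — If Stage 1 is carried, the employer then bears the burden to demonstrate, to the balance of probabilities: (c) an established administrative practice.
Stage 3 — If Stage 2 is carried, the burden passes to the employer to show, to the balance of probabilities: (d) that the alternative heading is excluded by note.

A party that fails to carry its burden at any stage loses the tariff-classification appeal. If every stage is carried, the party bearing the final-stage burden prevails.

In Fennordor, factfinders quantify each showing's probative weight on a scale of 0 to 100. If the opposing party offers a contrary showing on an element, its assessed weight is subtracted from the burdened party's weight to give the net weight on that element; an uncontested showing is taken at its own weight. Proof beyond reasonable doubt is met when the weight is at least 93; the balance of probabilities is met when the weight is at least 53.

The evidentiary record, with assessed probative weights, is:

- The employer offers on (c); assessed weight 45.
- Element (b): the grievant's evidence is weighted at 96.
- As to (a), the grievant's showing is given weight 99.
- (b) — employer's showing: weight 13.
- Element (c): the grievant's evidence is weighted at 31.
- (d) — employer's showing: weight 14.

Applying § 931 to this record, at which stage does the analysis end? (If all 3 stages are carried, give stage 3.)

Stage 1 (grievant, proof beyond reasonable doubt, weight is at least 93): (a) 99 ≥ 93 — meets; (b) net 96−13=83 < 93 — fails.
  Stage 1 not carried; the grievant fails its burden.
The analysis ends at Stage 1; the employer prevails.

stage 1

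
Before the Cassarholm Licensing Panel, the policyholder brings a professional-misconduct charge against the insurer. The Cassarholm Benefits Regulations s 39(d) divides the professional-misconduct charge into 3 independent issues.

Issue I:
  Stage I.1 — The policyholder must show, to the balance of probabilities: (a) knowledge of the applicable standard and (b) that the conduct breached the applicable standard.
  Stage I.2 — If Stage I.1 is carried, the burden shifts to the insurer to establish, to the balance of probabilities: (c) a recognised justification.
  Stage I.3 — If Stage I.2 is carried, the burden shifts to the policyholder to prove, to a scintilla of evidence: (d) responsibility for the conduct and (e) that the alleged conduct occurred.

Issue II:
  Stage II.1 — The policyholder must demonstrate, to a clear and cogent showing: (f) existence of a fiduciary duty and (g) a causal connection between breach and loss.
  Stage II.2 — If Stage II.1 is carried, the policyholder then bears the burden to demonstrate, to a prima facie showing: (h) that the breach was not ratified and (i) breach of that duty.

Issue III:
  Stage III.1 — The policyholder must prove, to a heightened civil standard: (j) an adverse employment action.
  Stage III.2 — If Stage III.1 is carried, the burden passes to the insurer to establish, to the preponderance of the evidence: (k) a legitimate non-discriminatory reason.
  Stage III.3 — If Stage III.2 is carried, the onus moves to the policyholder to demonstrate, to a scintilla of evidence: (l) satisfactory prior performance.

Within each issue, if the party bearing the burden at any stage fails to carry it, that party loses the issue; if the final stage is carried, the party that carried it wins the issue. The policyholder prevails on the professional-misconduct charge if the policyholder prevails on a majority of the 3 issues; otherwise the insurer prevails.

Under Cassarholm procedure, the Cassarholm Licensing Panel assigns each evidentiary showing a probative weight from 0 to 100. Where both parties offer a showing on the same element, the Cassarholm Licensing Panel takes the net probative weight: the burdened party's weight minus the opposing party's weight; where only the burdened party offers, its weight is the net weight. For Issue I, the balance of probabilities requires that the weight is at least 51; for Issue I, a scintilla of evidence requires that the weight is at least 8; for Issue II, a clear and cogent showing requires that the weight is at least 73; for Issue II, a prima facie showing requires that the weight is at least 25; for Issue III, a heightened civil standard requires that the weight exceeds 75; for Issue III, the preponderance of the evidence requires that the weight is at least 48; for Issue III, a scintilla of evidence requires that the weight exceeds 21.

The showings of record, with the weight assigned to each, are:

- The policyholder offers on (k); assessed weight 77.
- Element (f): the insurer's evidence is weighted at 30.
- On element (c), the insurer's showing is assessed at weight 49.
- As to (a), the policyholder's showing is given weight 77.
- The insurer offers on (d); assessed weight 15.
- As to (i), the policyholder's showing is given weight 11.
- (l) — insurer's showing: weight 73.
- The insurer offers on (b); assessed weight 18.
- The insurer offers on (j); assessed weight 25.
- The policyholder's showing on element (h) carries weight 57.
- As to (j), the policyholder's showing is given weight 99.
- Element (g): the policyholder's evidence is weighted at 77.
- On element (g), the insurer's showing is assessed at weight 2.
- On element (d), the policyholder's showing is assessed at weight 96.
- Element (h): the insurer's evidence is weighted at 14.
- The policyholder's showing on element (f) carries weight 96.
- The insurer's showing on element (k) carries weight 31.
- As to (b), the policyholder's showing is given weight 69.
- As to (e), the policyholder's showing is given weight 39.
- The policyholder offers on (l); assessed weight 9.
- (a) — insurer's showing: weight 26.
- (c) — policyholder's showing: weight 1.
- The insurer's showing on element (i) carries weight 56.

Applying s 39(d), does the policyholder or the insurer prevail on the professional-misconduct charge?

insurer

— Issue I —
Stage I.1 — burden on policyholder; standard: the balance of probabilities (weight is at least 51).
    (a): 77 − 26 = 51 ≥ 51 [met]
    (b): 69 − 18 = 51 ≥ 51 [met]
  Stage I.1 carried; the burden shifts to the insurer.
Stage I.2 — burden on insurer; standard: the balance of probabilities (weight is at least 51).
    (c): 49 − 1 = 48 < 51 [not met]
  Not every element is met, so the insurer fails to carry Stage I.2.
The policyholder prevails on this issue.
— Issue II —
At Stage II.1 the policyholder must meet a clear and cogent showing (weight is at least 73): on (f) the weight is 96 less the opposing 30 gives net 66, < 73, so (f) does not meet the standard; on (g) the weight is 77 less the opposing 2 gives net 75, which does reach 73, so (g) meets the standard.
  Not every element is met, so the policyholder fails to carry Stage II.1.
The analysis ends at Stage II.1; the insurer prevails on this issue.
— Issue III —
At Stage III.1 the policyholder must meet a heightened civil standard (weight exceeds 75): on (j) the weight is 99 less the opposing 25 gives net 74, which does not exceed 75, so (j) does not meet the standard.
  Not every element is met, so the policyholder fails to carry Stage III.1.
So the insurer prevails on this issue.
Per-issue: Issue I → policyholder; Issue II → insurer; Issue III → insurer. The policyholder must prevail on a majority of issues; overall, the insurer prevails.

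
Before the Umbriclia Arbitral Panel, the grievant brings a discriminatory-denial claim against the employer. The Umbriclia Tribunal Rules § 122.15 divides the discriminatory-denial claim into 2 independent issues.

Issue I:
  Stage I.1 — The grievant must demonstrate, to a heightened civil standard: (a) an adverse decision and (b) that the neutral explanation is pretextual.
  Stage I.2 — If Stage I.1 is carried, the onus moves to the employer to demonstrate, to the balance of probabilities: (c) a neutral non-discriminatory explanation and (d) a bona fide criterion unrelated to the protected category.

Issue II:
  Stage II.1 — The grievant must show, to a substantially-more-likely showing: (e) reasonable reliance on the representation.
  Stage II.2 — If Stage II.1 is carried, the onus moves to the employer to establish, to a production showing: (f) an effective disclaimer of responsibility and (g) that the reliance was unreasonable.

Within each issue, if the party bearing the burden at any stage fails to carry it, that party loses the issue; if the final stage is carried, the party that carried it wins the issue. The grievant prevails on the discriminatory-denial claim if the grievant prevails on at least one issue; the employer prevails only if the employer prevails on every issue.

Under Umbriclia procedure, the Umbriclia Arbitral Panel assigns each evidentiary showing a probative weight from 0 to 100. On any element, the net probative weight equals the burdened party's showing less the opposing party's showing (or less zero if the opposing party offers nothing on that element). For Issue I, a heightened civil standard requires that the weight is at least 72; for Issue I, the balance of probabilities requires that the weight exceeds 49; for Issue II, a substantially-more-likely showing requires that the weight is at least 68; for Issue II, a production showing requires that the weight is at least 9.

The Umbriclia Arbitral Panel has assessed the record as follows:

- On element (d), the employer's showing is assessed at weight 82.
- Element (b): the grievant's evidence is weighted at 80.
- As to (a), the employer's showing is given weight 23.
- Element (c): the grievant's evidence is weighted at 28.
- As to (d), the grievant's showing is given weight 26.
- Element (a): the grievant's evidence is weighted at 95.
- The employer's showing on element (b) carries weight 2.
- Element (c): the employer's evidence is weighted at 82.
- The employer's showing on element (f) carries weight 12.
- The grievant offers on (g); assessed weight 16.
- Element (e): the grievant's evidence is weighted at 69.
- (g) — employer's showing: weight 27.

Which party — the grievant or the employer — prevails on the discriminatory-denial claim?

employer

— Issue I —
Stage I.1 (grievant, a heightened civil standard, weight is at least 72): (a) net 95−23=72 ≥ 72 — meets; (b) net 80−2=78 ≥ 72 — meets.
  Stage I.1 is satisfied; the onus moves to the employer.
Stage I.2 (employer, the balance of probabilities, weight exceeds 49): (c) net 82−28=54 > 49 — meets; (d) net 82−26=56 > 49 — meets.
  Stage I.2 carried; the final stage is satisfied.
With every stage satisfied, the employer prevails on this issue.
— Issue II —
Stage II.1 — burden on grievant; standard: a substantially-more-likely showing (weight is at least 68).
    (e): 69 ≥ 68 [met]
  Stage II.1 is satisfied; the onus moves to the employer.
Stage II.2 — burden on employer; standard: a production showing (weight is at least 9).
    (f): 12 ≥ 9 [met]
    (g): 27 − 16 = 11 ≥ 9 [met]
  The employer carries the last stage.
With every stage satisfied, the employer prevails on this issue.
Per-issue: Issue I → employer; Issue II → employer. The grievant must prevail on at least one issue; overall, the employer prevails.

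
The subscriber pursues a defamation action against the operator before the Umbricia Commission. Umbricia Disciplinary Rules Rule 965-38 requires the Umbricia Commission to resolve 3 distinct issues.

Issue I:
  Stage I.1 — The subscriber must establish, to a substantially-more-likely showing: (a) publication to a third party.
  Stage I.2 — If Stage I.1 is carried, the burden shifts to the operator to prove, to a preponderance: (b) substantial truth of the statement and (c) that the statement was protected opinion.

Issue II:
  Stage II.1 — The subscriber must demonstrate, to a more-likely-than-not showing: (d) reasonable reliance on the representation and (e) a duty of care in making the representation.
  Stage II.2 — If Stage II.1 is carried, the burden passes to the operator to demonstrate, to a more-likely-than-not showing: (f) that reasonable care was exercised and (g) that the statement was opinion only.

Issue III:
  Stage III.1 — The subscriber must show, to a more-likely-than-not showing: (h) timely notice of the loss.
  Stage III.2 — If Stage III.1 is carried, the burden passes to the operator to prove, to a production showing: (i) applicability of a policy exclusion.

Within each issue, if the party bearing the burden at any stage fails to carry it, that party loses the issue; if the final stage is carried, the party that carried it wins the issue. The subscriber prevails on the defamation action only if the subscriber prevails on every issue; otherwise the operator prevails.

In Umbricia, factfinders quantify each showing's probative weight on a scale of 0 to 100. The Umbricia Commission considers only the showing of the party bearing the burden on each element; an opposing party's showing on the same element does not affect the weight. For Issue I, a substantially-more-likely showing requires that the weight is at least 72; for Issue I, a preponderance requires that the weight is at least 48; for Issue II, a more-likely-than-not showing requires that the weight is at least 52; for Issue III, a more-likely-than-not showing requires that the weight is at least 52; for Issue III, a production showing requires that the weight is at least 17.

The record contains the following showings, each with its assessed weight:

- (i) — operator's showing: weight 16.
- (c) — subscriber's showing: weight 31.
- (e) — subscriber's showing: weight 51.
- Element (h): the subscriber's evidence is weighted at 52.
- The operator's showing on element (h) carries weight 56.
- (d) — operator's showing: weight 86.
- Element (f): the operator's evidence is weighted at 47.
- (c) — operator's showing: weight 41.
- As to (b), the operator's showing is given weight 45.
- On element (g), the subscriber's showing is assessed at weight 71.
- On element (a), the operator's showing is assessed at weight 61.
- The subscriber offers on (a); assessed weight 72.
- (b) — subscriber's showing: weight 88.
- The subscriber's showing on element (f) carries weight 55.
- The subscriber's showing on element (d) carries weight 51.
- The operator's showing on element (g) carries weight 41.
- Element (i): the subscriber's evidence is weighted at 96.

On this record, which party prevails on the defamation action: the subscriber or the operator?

operator

— Issue I —
Stage I.1 (subscriber, a substantially-more-likely showing, weight is at least 72): (a) 72 (operator's 61 disregarded) ≥ 72 — meets.
  Stage I.1 is satisfied; the onus moves to the operator.
Stage I.2 (operator, a preponderance, weight is at least 48): (b) 45 (subscriber's 88 disregarded) < 48 — fails; (c) 41 (subscriber's 31 disregarded) < 48 — fails.
  Not every element is met, so the operator fails to carry Stage I.2.
So the subscriber prevails on this issue.
— Issue II —
Stage II.1 — burden on subscriber; standard: a more-likely-than-not showing (weight is at least 52).
    (d): 51 (operator's 86 disregarded) < 52 [not met]
    (e): 51 < 52 [not met]
  The subscriber does not carry Stage II.1.
The analysis ends at Stage II.1; the operator prevails on this issue.
— Issue III —
Stage III.1 (subscriber, a more-likely-than-not showing, weight is at least 52): (h) 52 (operator's 56 disregarded) ≥ 52 — meets.
  Stage III.1 carried; the burden shifts to the operator.
Stage III.2 (operator, a production showing, weight is at least 17): (i) 16 (subscriber's 96 disregarded) < 17 — fails.
  Not every element is met, so the operator fails to carry Stage III.2.
The analysis ends at Stage III.2; the subscriber prevails on this issue.
Per-issue: Issue I → subscriber; Issue II → operator; Issue III → subscriber. The subscriber must prevail on every issue; overall, the operator prevails.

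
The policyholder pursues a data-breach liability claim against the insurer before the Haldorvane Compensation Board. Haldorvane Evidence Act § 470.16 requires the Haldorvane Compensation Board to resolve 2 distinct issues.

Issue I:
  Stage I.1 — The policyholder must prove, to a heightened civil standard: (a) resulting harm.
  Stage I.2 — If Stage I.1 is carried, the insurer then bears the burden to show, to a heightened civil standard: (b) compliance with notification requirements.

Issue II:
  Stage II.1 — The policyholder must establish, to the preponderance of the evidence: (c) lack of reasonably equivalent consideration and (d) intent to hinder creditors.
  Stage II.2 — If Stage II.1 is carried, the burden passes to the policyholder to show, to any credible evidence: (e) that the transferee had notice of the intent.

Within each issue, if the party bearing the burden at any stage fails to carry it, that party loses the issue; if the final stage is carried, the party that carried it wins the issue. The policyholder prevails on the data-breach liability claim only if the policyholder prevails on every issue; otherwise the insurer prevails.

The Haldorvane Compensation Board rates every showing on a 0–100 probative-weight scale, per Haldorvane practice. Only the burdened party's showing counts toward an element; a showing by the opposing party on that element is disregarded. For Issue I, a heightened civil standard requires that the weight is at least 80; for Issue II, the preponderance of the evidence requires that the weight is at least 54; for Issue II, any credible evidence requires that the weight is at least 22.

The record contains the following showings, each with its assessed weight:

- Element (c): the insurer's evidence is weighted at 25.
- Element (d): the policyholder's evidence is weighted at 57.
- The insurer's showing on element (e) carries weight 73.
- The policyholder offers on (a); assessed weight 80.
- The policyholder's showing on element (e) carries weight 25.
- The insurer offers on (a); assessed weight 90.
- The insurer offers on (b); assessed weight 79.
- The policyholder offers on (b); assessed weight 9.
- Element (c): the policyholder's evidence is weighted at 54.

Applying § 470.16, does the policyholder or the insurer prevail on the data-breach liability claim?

— Issue I —
Stage I.1 (policyholder, a heightened civil standard, weight is at least 80): (a) 80 (insurer's 90 disregarded) ≥ 80 — meets.
  Stage I.1 carried; the burden shifts to the insurer.
Stage I.2 (insurer, a heightened civil standard, weight is at least 80): (b) 79 (policyholder's 9 disregarded) < 80 — fails.
  Not every element is met, so the insurer fails to carry Stage I.2.
The analysis ends at Stage I.2; the policyholder prevails on this issue.
— Issue II —
Stage II.1 (policyholder, the preponderance of the evidence, weight is at least 54): (c) 54 (insurer's 25 disregarded) ≥ 54 — meets; (d) 57 ≥ 54 — meets.
  Stage II.1 is satisfied; the policyholder continues to bear the burden.
Stage II.2 (policyholder, any credible evidence, weight is at least 22): (e) 25 (insurer's 73 disregarded) ≥ 22 — meets.
  Stage II.2 carried; the final stage is satisfied.
With every stage satisfied, the policyholder prevails on this issue.
Per-issue: Issue I → policyholder; Issue II → policyholder. The policyholder must prevail on every issue; overall, the policyholder prevails.

policyholder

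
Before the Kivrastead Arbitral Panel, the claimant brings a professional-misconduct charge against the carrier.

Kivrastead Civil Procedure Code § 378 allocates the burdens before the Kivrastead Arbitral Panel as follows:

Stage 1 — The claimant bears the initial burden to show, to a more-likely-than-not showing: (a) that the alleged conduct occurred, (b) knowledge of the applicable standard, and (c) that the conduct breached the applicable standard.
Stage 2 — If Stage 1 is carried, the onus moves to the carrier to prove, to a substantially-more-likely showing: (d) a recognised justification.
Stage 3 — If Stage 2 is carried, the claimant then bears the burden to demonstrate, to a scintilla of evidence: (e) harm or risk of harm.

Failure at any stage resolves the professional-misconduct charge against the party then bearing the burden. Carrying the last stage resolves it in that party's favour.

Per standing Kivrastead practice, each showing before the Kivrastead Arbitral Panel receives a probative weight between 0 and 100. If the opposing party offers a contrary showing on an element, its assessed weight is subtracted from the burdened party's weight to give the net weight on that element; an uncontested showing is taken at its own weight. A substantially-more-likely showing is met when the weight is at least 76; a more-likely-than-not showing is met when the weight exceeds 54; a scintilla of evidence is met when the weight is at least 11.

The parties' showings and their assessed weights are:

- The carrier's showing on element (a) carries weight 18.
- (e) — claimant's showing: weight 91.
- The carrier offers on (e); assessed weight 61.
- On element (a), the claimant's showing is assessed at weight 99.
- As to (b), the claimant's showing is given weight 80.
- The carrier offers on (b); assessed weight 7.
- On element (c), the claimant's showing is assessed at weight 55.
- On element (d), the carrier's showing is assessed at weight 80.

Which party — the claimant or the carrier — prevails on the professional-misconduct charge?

claimant

Stage 1 — burden on claimant; standard: a more-likely-than-not showing (weight exceeds 54).
    (a): 99 − 18 = 81 > 54 [met]
    (b): 80 − 7 = 73 > 54 [met]
    (c): 55 > 54 [met]
  Stage 1 carried; the burden shifts to the carrier.
Stage 2 — burden on carrier; standard: a substantially-more-likely showing (weight is at least 76).
    (d): 80 ≥ 76 [met]
  The carrier carries Stage 2; the claimant now bears the burden.
Stage 3 — burden on claimant; standard: a scintilla of evidence (weight is at least 11).
    (e): 91 − 61 = 30 ≥ 11 [met]
  The claimant carries the last stage.
All stages carried — the claimant prevails.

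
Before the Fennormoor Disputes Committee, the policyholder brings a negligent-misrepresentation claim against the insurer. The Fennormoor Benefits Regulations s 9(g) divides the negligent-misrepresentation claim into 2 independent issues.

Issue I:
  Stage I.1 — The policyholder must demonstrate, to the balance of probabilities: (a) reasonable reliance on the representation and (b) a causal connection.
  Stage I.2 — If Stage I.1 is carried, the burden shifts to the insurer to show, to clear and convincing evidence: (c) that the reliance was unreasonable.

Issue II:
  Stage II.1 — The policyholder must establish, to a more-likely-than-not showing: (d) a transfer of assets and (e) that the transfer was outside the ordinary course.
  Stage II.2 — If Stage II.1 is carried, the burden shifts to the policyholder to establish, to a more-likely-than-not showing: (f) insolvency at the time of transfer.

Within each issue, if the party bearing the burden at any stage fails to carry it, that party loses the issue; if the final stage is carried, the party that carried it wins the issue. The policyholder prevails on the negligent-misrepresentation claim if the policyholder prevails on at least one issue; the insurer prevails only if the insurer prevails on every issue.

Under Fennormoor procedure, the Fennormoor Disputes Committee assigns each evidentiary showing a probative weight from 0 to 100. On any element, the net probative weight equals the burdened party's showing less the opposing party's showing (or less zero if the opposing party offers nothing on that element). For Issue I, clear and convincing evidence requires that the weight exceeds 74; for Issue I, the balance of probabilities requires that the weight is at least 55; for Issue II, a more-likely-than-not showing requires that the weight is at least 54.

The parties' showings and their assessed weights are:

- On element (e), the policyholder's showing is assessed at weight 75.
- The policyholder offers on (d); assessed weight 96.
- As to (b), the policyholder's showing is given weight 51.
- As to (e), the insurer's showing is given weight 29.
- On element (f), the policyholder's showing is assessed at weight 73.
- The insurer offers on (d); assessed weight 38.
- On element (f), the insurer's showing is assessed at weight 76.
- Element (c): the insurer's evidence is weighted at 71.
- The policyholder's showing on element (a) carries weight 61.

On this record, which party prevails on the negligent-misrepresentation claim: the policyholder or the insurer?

— Issue I —
Stage I.1 (policyholder, the balance of probabilities, weight is at least 55): (a) 61 ≥ 55 — meets; (b) 51 < 55 — fails.
  The policyholder does not carry Stage I.1.
The insurer prevails on this issue.
— Issue II —
Stage II.1 (policyholder, a more-likely-than-not showing, weight is at least 54): (d) net 96−38=58 ≥ 54 — meets; (e) net 75−29=46 < 54 — fails.
  The policyholder does not carry Stage II.1.
The analysis ends at Stage II.1; the insurer prevails on this issue.
Per-issue: Issue I → insurer; Issue II → insurer. The policyholder must prevail on at least one issue; overall, the insurer prevails.

insurer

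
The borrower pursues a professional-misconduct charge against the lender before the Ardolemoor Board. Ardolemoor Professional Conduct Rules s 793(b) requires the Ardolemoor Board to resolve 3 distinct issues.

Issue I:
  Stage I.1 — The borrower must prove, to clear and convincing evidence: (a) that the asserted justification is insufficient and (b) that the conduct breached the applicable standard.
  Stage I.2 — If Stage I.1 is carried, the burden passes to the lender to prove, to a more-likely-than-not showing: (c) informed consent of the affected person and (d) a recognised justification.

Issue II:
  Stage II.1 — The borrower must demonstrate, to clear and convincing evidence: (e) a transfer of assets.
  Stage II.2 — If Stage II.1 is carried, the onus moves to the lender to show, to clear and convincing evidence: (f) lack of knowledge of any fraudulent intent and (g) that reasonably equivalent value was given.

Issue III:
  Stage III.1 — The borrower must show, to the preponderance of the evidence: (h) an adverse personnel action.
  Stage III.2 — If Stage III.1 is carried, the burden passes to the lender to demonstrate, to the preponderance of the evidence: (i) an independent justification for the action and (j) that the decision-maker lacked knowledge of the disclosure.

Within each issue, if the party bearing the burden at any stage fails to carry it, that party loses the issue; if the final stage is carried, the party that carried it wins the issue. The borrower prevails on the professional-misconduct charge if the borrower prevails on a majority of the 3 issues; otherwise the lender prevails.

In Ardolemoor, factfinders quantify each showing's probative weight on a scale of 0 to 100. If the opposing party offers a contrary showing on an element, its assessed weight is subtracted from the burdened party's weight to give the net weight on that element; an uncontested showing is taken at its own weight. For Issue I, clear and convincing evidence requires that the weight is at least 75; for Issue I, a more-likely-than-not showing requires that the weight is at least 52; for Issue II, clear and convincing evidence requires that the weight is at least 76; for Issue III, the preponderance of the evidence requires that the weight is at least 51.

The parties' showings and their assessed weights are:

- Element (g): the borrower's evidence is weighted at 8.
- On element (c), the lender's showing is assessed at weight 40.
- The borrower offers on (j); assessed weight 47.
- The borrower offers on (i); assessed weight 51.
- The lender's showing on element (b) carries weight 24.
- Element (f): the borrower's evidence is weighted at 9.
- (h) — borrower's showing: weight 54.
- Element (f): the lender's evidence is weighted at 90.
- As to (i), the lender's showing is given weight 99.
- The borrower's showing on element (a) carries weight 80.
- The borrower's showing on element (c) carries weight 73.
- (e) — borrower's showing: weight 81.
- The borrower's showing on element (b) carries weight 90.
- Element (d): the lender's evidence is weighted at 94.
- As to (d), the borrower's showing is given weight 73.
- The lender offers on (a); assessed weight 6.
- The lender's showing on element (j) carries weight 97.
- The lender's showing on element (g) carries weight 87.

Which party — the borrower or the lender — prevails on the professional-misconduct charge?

— Issue I —
Stage I.1 (borrower, clear and convincing evidence, weight is at least 75): (a) net 80−6=74 < 75 — fails; (b) net 90−24=66 < 75 — fails.
  Stage I.1 not carried; the borrower fails its burden.
The analysis ends at Stage I.1; the lender prevails on this issue.
— Issue II —
Stage II.1 — burden on borrower; standard: clear and convincing evidence (weight is at least 76).
    (e): 81 ≥ 76 [met]
  Stage II.1 carried; the burden shifts to the lender.
Stage II.2 — burden on lender; standard: clear and convincing evidence (weight is at least 76).
    (f): 90 − 9 = 81 ≥ 76 [met]
    (g): 87 − 8 = 79 ≥ 76 [met]
  All elements met at the final stage.
All stages carried — the lender prevails on this issue.
— Issue III —
Stage III.1 — burden on borrower; standard: the preponderance of the evidence (weight is at least 51).
    (h): 54 ≥ 51 [met]
  All elements met. The burden passes to the lender.
Stage III.2 — burden on lender; standard: the preponderance of the evidence (weight is at least 51).
    (i): 99 − 51 = 48 < 51 [not met]
    (j): 97 − 47 = 50 < 51 [not met]
  The lender does not carry Stage III.2.
The analysis ends at Stage III.2; the borrower prevails on this issue.
Per-issue: Issue I → lender; Issue II → lender; Issue III → borrower. The borrower must prevail on a majority of issues; overall, the lender prevails.

lender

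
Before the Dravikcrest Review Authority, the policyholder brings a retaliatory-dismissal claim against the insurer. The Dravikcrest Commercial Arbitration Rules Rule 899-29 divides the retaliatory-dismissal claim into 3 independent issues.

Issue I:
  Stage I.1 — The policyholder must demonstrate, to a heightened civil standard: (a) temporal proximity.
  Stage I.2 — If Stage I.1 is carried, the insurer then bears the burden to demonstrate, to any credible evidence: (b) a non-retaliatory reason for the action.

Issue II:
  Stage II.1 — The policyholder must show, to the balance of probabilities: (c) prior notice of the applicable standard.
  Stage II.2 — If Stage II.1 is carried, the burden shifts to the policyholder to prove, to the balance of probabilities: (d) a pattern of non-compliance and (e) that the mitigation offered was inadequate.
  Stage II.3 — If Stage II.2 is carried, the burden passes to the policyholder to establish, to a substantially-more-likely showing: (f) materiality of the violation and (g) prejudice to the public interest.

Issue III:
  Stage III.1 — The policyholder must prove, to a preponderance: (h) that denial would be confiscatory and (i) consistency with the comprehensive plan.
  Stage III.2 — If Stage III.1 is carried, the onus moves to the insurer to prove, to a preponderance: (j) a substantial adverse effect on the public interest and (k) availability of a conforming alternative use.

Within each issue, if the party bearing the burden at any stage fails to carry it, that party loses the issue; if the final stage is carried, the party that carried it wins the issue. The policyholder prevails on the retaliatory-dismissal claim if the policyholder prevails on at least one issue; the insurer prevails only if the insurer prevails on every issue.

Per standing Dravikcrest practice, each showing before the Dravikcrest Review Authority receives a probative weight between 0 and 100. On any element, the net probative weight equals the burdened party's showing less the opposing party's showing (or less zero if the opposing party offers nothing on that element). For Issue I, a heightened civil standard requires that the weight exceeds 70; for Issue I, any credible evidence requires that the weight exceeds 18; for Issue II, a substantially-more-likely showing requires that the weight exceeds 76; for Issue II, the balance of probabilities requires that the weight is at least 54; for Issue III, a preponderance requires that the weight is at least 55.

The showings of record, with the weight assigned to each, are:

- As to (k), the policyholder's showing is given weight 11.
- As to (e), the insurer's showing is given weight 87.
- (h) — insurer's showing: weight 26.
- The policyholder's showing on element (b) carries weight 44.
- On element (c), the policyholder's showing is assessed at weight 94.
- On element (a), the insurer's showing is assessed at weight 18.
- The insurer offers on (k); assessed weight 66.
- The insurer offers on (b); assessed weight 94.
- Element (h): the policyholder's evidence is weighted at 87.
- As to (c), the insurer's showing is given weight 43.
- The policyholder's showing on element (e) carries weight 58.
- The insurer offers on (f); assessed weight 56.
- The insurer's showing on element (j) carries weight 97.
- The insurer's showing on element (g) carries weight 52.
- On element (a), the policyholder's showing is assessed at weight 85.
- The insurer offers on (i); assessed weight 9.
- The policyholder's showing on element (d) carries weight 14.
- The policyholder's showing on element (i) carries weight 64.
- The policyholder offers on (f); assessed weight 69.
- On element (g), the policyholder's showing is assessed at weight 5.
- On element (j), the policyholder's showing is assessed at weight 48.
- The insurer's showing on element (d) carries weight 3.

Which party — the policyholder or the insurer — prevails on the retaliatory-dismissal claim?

— Issue I —
Stage I.1 (policyholder, a heightened civil standard, weight exceeds 70): (a) net 85−18=67 ≤ 70 — fails.
  The policyholder does not carry Stage I.1.
So the insurer prevails on this issue.
— Issue II —
At Stage II.1 the policyholder must meet the balance of probabilities (weight is at least 54): on (c) the weight is 94 less the opposing 43 gives net 51, < 54, so (c) does not meet the standard.
  Stage II.1 not carried; the policyholder fails its burden.
The analysis ends at Stage II.1; the insurer prevails on this issue.
— Issue III —
At Stage III.1 the policyholder must meet a preponderance (weight is at least 55): on (h) the weight is 87 less the opposing 26 gives net 61, which does reach 55, so (h) meets the standard; on (i) the weight is 64 less the opposing 9 gives net 55, ≥ 55, so (i) meets the standard.
  Stage III.1 carried; the burden shifts to the insurer.
At Stage III.2 the insurer must meet a preponderance (weight is at least 55): on (j) the weight is 97 less the opposing 48 gives net 49, < 55, so (j) does not meet the standard; on (k) the weight is 66 less the opposing 11 gives net 55, ≥ 55, so (k) meets the standard.
  Not every element is met, so the insurer fails to carry Stage III.2.
The policyholder prevails on this issue.
Per-issue: Issue I → insurer; Issue II → insurer; Issue III → policyholder. The policyholder must prevail on at least one issue; overall, the policyholder prevails.

policyholder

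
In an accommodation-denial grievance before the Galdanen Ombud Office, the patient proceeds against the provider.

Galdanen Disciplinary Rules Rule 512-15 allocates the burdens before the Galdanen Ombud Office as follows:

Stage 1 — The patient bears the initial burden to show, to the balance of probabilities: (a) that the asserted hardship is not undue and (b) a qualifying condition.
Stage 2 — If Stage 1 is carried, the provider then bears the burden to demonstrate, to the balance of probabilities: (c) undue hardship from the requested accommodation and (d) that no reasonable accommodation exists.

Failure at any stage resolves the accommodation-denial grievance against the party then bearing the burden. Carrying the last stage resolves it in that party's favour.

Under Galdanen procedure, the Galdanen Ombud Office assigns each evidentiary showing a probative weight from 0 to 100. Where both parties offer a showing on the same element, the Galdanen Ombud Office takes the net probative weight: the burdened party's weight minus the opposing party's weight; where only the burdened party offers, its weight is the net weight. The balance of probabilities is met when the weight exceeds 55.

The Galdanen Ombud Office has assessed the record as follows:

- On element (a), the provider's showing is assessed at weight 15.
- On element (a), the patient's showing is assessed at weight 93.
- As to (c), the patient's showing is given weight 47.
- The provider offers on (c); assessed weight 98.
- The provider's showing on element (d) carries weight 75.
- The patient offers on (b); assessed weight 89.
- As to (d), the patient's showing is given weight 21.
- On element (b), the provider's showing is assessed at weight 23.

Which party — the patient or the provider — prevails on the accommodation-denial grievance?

Stage 1 — burden on patient; standard: the balance of probabilities (weight exceeds 55).
    (a): 93 − 15 = 78 > 55 [met]
    (b): 89 − 23 = 66 > 55 [met]
  Stage 1 carried; the burden shifts to the provider.
Stage 2 — burden on provider; standard: the balance of probabilities (weight exceeds 55).
    (c): 98 − 47 = 51 ≤ 55 [not met]
    (d): 75 − 21 = 54 ≤ 55 [not met]
  Stage 2 not carried; the provider fails its burden.
The analysis ends at Stage 2; the patient prevails.

patient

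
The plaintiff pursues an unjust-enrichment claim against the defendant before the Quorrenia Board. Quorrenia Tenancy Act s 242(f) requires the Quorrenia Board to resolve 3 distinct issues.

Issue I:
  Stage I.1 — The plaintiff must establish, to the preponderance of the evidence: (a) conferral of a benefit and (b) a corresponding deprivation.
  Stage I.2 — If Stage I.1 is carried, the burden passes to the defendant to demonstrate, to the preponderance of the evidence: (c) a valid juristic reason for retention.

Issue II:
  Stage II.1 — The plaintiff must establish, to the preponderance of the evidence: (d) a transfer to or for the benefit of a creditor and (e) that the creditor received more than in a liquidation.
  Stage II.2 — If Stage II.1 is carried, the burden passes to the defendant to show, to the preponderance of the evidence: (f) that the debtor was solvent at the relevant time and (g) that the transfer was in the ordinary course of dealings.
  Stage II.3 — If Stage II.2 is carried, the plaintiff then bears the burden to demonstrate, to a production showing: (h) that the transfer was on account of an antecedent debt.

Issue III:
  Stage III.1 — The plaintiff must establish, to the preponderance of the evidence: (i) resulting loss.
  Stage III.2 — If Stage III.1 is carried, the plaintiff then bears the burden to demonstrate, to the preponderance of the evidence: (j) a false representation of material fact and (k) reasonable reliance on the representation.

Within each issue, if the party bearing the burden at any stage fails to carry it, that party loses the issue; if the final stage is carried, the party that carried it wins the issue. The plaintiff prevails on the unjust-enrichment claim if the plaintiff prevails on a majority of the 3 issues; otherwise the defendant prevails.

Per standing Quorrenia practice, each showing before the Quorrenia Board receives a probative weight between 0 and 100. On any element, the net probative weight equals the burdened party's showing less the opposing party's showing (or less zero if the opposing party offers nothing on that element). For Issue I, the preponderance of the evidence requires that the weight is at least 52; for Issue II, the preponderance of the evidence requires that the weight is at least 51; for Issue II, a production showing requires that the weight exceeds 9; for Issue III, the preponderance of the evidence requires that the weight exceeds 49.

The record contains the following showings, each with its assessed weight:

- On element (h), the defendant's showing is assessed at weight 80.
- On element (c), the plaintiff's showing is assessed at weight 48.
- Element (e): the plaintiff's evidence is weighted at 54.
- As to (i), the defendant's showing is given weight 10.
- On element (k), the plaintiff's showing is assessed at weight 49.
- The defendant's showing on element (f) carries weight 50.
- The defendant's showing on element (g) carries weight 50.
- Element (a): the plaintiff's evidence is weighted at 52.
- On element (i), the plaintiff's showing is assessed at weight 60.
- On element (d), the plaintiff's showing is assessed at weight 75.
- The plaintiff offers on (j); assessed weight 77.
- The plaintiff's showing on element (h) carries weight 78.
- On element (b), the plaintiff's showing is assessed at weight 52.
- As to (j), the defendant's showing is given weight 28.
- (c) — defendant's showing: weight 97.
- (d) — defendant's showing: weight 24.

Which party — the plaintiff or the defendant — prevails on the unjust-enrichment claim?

— Issue I —
Stage I.1 (plaintiff, the preponderance of the evidence, weight is at least 52): (a) 52 ≥ 52 — meets; (b) 52 ≥ 52 — meets.
  All elements met. The burden passes to the defendant.
Stage I.2 (defendant, the preponderance of the evidence, weight is at least 52): (c) net 97−48=49 < 52 — fails.
  Stage I.2 not carried; the defendant fails its burden.
So the plaintiff prevails on this issue.
— Issue II —
Stage II.1 (plaintiff, the preponderance of the evidence, weight is at least 51): (d) net 75−24=51 ≥ 51 — meets; (e) 54 ≥ 51 — meets.
  Stage II.1 is satisfied; the onus moves to the defendant.
Stage II.2 (defendant, the preponderance of the evidence, weight is at least 51): (f) 50 < 51 — fails; (g) 50 < 51 — fails.
  The defendant does not carry Stage II.2.
The analysis ends at Stage II.2; the plaintiff prevails on this issue.
— Issue III —
Stage III.1 (plaintiff, the preponderance of the evidence, weight exceeds 49): (i) net 60−10=50 > 49 — meets.
  Stage III.1 carried; the burden remains with the plaintiff.
Stage III.2 (plaintiff, the preponderance of the evidence, weight exceeds 49): (j) net 77−28=49 ≤ 49 — fails; (k) 49 ≤ 49 — fails.
  Stage III.2 not carried; the plaintiff fails its burden.
So the defendant prevails on this issue.
Per-issue: Issue I → plaintiff; Issue II → plaintiff; Issue III → defendant. The plaintiff must prevail on a majority of issues; overall, the plaintiff prevails.

plaintiff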